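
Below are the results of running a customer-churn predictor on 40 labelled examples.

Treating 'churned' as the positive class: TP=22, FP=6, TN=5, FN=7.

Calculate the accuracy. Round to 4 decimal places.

0.6750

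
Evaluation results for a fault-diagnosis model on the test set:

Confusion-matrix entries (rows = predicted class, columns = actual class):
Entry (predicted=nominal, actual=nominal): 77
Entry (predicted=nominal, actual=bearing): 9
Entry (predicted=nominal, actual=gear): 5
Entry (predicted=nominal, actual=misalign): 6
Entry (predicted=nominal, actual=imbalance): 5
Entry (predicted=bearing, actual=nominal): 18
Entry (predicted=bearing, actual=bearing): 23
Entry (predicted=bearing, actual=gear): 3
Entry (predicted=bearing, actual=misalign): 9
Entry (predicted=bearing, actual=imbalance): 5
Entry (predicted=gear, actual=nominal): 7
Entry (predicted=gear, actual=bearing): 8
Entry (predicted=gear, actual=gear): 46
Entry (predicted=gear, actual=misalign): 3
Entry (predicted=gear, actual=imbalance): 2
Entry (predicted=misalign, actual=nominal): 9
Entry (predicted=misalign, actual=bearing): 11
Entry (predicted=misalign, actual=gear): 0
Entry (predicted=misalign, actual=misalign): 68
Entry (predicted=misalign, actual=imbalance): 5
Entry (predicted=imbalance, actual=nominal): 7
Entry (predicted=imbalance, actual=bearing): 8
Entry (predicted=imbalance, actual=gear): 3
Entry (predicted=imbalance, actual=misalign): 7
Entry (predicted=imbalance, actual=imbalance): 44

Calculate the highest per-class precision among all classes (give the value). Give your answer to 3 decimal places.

Per-class precision (TP/(TP+FP)):
  nominal: TP=77, FP=9+5+6+5=25 → 77/102 = 0.7549
  bearing: TP=23, FP=18+3+9+5=35 → 23/58 = 0.3966
  gear: TP=46, FP=7+8+3+2=20 → 46/66 = 0.6970
  misalign: TP=68, FP=9+11+0+5=25 → 68/93 = 0.7312
  imbalance: TP=44, FP=7+8+3+7=25 → 44/69 = 0.6377
Highest is class 'nominal' with precision = 0.755.

0.755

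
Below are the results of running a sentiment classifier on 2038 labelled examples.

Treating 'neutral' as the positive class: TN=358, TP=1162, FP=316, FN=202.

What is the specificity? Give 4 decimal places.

0.5312

Specificity = TN/(TN+FP) = 358/(358+316) = 0.5312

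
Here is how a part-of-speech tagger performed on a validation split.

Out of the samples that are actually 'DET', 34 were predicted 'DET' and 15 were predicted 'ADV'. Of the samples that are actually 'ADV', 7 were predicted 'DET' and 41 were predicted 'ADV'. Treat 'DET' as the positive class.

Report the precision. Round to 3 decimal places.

0.829

Precision = TP/(TP+FP) = 34/(34+7) = 34/41 = 0.829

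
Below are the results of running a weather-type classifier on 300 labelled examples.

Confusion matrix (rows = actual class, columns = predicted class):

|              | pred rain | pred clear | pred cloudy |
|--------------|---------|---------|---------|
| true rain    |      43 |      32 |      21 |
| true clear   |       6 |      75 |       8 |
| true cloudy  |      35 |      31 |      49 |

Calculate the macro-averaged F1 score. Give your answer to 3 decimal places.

Per-class F1 score (2·TP/(2·TP+FP+FN)):
  rain: TP=43, FP=6+35=41, FN=32+21=53 → 86/180 = 0.4778
  clear: TP=75, FP=32+31=63, FN=6+8=14 → 150/227 = 0.6608
  cloudy: TP=49, FP=21+8=29, FN=35+31=66 → 98/193 = 0.5078
Macro-F1 score = mean = (0.4778 + 0.6608 + 0.5078) / 3 = 0.549

0.549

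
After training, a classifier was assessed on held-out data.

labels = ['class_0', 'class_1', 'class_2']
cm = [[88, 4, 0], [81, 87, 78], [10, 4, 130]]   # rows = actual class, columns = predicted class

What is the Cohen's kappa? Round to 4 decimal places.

0.4751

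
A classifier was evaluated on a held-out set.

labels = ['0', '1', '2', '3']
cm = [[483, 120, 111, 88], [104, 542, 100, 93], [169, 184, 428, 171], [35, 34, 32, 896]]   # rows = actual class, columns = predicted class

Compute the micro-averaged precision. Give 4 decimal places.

0.6543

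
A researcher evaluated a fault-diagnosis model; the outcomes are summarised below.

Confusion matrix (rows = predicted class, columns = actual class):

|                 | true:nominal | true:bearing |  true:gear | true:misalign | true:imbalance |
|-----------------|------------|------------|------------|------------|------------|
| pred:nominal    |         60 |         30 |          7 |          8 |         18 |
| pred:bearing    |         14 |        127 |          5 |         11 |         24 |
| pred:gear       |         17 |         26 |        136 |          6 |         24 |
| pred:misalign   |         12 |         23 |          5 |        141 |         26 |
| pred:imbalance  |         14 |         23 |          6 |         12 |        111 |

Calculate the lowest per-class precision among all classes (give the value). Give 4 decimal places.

Per-class precision (TP/(TP+FP)):
  nominal: TP=60, FP=30+7+8+18=63 → 60/123 = 0.48780
  bearing: TP=127, FP=14+5+11+24=54 → 127/181 = 0.70166
  gear: TP=136, FP=17+26+6+24=73 → 136/209 = 0.65072
  misalign: TP=141, FP=12+23+5+26=66 → 141/207 = 0.68116
  imbalance: TP=111, FP=14+23+6+12=55 → 111/166 = 0.66867
Lowest is class 'nominal' with precision = 0.4878.

0.4878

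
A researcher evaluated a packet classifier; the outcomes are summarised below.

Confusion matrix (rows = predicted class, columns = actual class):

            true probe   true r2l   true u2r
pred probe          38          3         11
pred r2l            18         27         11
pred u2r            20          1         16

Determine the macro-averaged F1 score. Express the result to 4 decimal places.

Per-class F1 score (2·TP/(2·TP+FP+FN)):
  probe: TP=38, FP=3+11=14, FN=18+20=38 → 76/128 = 0.59375
  r2l: TP=27, FP=18+11=29, FN=3+1=4 → 54/87 = 0.62069
  u2r: TP=16, FP=20+1=21, FN=11+11=22 → 32/75 = 0.42667
Macro-F1 score = mean = (0.59375 + 0.62069 + 0.42667) / 3 = 0.5470

0.5470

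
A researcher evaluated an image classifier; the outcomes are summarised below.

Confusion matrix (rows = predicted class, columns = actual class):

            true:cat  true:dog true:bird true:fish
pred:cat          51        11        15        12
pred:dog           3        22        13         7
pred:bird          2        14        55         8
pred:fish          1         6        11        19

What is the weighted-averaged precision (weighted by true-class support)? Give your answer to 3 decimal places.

0.591

Per-class precision (TP/(TP+FP)):
  cat: TP=51, FP=11+15+12=38 → 51/89 = 0.5730
  dog: TP=22, FP=3+13+7=23 → 22/45 = 0.4889
  bird: TP=55, FP=2+14+8=24 → 55/79 = 0.6962
  fish: TP=19, FP=1+6+11=18 → 19/37 = 0.5135
Weighted-precision = Σ (supportᵢ/N)·precisionᵢ with N=250: (57/250)·0.5730 + (53/250)·0.4889 + (94/250)·0.6962 + (46/250)·0.5135 = 0.591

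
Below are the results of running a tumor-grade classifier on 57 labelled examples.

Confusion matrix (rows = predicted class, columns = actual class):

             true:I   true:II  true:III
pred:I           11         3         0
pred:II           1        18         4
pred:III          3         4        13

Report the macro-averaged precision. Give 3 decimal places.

Per-class precision (TP/(TP+FP)):
  I: TP=11, FP=3+0=3 → 11/14 = 0.7857
  II: TP=18, FP=1+4=5 → 18/23 = 0.7826
  III: TP=13, FP=3+4=7 → 13/20 = 0.6500
Macro-precision = mean = (0.7857 + 0.7826 + 0.6500) / 3 = 0.739

0.739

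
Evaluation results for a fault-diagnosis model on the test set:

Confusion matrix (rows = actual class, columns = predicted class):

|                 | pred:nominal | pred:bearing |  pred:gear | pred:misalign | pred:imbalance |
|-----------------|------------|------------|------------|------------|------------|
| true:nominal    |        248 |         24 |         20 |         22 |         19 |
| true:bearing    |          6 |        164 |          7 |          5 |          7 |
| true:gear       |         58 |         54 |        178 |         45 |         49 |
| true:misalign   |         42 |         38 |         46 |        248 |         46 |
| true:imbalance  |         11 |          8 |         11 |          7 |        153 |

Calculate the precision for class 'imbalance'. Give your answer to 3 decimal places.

Treat 'imbalance' as positive and all other classes as negative.
precision = TP/(TP+FP).
imbalance: TP=153, FP=19+7+49+46=121 → 153/274 = 0.5584

0.558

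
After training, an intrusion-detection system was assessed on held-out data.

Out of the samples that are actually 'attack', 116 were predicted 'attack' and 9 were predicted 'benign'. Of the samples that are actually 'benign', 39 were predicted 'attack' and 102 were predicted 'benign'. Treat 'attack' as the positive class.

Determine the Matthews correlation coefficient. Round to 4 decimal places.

0.6593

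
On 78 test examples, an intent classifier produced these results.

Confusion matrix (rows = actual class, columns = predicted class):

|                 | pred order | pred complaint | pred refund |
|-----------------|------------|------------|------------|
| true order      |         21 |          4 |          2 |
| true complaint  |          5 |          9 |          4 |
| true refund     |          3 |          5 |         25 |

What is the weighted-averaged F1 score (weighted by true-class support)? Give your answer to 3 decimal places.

0.706

Per-class F1 score (2·TP/(2·TP+FP+FN)):
  order: TP=21, FP=5+3=8, FN=4+2=6 → 42/56 = 0.7500
  complaint: TP=9, FP=4+5=9, FN=5+4=9 → 18/36 = 0.5000
  refund: TP=25, FP=2+4=6, FN=3+5=8 → 50/64 = 0.7813
Weighted-F1 score = Σ (supportᵢ/N)·F1 scoreᵢ with N=78: (27/78)·0.7500 + (18/78)·0.5000 + (33/78)·0.7813 = 0.706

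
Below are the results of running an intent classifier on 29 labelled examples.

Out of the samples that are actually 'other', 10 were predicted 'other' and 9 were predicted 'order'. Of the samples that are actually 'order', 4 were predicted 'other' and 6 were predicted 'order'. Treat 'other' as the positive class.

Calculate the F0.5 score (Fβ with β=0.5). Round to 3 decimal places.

0.667

Fβ = (1+β²)·TP / ((1+β²)·TP + β²·FN + FP), with β²=1/4
= 1.25·10 / (1.25·10 + 0.25·9 + 4) = 0.667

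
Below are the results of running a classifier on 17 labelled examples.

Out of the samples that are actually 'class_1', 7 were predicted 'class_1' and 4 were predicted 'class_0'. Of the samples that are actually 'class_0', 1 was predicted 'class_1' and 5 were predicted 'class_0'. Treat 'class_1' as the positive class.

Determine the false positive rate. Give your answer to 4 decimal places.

FPR = FP/(FP+TN) = 1/(1+5) = 0.1667

0.1667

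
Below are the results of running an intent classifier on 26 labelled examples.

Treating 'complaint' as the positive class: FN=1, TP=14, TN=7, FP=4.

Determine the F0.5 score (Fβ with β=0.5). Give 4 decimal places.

Fβ = (1+β²)·TP / ((1+β²)·TP + β²·FN + FP), with β²=1/4
= 1.25·14 / (1.25·14 + 0.25·1 + 4) = 0.8046

0.8046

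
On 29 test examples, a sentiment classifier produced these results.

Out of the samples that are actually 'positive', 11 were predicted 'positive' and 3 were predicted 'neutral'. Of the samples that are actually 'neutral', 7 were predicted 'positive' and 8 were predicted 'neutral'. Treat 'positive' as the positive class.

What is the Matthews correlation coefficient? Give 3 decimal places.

MCC = (TP·TN − FP·FN) / √((TP+FP)(TP+FN)(TN+FP)(TN+FN))
Numerator = 11·8 − 7·3 = 67
Denominator = √(18·14·15·11) = √41580 = 203.9117
MCC = 67 / 203.9117 = 0.329

0.329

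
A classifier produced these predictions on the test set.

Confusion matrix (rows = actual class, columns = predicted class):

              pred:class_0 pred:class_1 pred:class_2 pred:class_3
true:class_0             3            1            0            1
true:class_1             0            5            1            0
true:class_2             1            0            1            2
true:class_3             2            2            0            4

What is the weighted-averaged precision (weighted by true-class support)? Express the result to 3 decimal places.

Per-class precision (TP/(TP+FP)):
  class_0: TP=3, FP=0+1+2=3 → 3/6 = 0.5000
  class_1: TP=5, FP=1+0+2=3 → 5/8 = 0.6250
  class_2: TP=1, FP=0+1+0=1 → 1/2 = 0.5000
  class_3: TP=4, FP=1+0+2=3 → 4/7 = 0.5714
Weighted-precision = Σ (supportᵢ/N)·precisionᵢ with N=23: (5/23)·0.5000 + (6/23)·0.6250 + (4/23)·0.5000 + (8/23)·0.5714 = 0.557

0.557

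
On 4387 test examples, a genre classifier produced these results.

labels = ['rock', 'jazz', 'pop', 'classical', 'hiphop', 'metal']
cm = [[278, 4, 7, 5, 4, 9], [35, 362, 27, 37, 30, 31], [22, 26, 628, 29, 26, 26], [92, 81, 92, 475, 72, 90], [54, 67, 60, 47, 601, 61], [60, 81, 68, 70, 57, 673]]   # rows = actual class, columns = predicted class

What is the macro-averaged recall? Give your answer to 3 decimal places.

Per-class recall (TP/(TP+FN)):
  rock: TP=278, FN=4+7+5+4+9=29 → 278/307 = 0.9055
  jazz: TP=362, FN=35+27+37+30+31=160 → 362/522 = 0.6935
  pop: TP=628, FN=22+26+29+26+26=129 → 628/757 = 0.8296
  classical: TP=475, FN=92+81+92+72+90=427 → 475/902 = 0.5266
  hiphop: TP=601, FN=54+67+60+47+61=289 → 601/890 = 0.6753
  metal: TP=673, FN=60+81+68+70+57=336 → 673/1009 = 0.6670
Macro-recall = mean = (0.9055 + 0.6935 + 0.8296 + 0.5266 + 0.6753 + 0.6670) / 6 = 0.716

0.716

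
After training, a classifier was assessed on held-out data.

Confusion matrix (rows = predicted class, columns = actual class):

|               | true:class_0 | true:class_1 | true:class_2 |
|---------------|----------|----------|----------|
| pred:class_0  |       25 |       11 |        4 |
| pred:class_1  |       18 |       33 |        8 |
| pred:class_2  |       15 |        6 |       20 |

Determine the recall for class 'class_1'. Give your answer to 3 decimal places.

Take TP from the diagonal, FP from the rest of the 'class_1' prediction marginal, FN from the rest of the 'class_1' actual marginal.
recall = TP/(TP+FN).
class_1: TP=33, FN=11+6=17 → 33/50 = 0.6600

0.660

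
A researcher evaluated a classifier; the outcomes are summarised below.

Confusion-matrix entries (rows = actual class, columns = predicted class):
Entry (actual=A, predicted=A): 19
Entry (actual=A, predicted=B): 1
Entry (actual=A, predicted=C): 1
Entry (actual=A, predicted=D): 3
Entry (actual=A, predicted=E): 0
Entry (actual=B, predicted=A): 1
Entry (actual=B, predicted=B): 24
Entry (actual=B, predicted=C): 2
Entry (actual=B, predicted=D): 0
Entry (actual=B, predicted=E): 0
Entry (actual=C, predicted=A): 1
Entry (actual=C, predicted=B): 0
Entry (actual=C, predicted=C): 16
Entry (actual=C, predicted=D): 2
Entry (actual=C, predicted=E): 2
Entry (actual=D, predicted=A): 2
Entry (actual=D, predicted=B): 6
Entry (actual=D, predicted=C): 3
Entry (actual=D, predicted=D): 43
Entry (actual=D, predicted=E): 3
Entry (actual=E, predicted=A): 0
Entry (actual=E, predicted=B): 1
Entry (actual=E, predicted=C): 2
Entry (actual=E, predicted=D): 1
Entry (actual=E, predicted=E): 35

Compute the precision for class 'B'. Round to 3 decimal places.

Treat 'B' as positive and all other classes as negative.
precision = TP/(TP+FP).
B: TP=24, FP=1+0+6+1=8 → 24/32 = 0.7500

0.750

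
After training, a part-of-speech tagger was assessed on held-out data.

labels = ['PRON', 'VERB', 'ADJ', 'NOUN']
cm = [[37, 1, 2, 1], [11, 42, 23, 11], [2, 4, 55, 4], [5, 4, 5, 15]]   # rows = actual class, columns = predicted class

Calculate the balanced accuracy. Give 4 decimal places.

0.6871

Balanced accuracy = mean of per-class recall.
  PRON: recall = 37/41 = 0.90244
  VERB: recall = 42/87 = 0.48276
  ADJ: recall = 55/65 = 0.84615
  NOUN: recall = 15/29 = 0.51724
Mean = (0.90244 + 0.48276 + 0.84615 + 0.51724) / 4 = 0.6871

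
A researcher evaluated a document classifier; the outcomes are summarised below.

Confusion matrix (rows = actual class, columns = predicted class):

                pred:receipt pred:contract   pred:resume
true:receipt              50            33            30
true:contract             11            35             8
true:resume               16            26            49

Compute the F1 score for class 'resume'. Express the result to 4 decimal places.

Treat 'resume' as positive and all other classes as negative.
F1 score = 2·TP/(2·TP+FP+FN).
resume: TP=49, FP=30+8=38, FN=16+26=42 → 98/178 = 0.55056

0.5506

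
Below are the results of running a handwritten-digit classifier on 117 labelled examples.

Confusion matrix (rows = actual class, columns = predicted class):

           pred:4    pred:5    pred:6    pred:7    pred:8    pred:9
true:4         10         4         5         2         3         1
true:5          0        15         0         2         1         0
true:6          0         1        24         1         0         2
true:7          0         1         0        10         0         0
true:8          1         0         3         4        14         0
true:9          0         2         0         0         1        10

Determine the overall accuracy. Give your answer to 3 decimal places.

Accuracy = trace / total = (10+15+24+10+14+10=83) / 117 = 83/117 = 0.709

0.709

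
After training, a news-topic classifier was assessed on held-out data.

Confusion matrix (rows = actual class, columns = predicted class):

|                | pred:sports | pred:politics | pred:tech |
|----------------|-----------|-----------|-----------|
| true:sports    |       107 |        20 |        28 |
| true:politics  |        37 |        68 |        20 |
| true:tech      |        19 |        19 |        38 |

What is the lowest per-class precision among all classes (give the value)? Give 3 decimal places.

Per-class precision (TP/(TP+FP)):
  sports: TP=107, FP=37+19=56 → 107/163 = 0.6564
  politics: TP=68, FP=20+19=39 → 68/107 = 0.6355
  tech: TP=38, FP=28+20=48 → 38/86 = 0.4419
Lowest is class 'tech' with precision = 0.442.

0.442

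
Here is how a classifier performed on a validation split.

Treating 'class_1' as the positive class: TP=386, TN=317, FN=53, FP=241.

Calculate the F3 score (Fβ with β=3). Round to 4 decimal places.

0.8432

Fβ = (1+β²)·TP / ((1+β²)·TP + β²·FN + FP), with β²=9
= 10·386 / (10·386 + 9·53 + 241) = 0.8432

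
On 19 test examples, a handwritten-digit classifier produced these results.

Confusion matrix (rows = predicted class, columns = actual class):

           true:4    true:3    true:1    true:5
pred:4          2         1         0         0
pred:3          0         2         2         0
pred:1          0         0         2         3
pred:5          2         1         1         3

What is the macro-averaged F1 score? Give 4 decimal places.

0.4832

Per-class F1 score (2·TP/(2·TP+FP+FN)):
  4: TP=2, FP=1+0+0=1, FN=0+0+2=2 → 4/7 = 0.57143
  3: TP=2, FP=0+2+0=2, FN=1+0+1=2 → 4/8 = 0.50000
  1: TP=2, FP=0+0+3=3, FN=0+2+1=3 → 4/10 = 0.40000
  5: TP=3, FP=2+1+1=4, FN=0+0+3=3 → 6/13 = 0.46154
Macro-F1 score = mean = (0.57143 + 0.50000 + 0.40000 + 0.46154) / 4 = 0.4832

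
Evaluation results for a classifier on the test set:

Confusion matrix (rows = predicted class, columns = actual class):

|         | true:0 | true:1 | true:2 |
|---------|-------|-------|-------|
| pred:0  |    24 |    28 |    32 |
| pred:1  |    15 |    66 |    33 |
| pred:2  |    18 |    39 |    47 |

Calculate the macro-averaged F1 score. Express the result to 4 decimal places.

0.4367

Per-class F1 score (2·TP/(2·TP+FP+FN)):
  0: TP=24, FP=28+32=60, FN=15+18=33 → 48/141 = 0.34043
  1: TP=66, FP=15+33=48, FN=28+39=67 → 132/247 = 0.53441
  2: TP=47, FP=18+39=57, FN=32+33=65 → 94/216 = 0.43519
Macro-F1 score = mean = (0.34043 + 0.53441 + 0.43519) / 3 = 0.4367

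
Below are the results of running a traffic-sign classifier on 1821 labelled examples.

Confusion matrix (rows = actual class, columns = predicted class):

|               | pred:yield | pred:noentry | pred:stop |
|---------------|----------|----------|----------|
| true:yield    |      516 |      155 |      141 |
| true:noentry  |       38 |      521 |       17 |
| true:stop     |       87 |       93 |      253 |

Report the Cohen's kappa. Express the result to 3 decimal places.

0.555

Observed agreement pₒ = trace/N = 1290/1821 = 0.7084
Expected agreement pₑ = Σ (rowᵢ·colᵢ)/N² = (812·641 + 576·769 + 433·411)/1821² = 0.3442
κ = (pₒ − pₑ)/(1 − pₑ) = (0.7084 − 0.3442)/(1 − 0.3442) = 0.555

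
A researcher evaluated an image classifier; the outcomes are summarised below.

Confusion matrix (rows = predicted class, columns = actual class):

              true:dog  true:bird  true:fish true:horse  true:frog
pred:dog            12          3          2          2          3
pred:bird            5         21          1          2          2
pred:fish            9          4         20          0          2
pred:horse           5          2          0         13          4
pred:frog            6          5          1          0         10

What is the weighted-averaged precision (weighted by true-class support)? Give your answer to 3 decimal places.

0.570

Per-class precision (TP/(TP+FP)):
  dog: TP=12, FP=3+2+2+3=10 → 12/22 = 0.5455
  bird: TP=21, FP=5+1+2+2=10 → 21/31 = 0.6774
  fish: TP=20, FP=9+4+0+2=15 → 20/35 = 0.5714
  horse: TP=13, FP=5+2+0+4=11 → 13/24 = 0.5417
  frog: TP=10, FP=6+5+1+0=12 → 10/22 = 0.4545
Weighted-precision = Σ (supportᵢ/N)·precisionᵢ with N=134: (37/134)·0.5455 + (35/134)·0.6774 + (24/134)·0.5714 + (17/134)·0.5417 + (21/134)·0.4545 = 0.570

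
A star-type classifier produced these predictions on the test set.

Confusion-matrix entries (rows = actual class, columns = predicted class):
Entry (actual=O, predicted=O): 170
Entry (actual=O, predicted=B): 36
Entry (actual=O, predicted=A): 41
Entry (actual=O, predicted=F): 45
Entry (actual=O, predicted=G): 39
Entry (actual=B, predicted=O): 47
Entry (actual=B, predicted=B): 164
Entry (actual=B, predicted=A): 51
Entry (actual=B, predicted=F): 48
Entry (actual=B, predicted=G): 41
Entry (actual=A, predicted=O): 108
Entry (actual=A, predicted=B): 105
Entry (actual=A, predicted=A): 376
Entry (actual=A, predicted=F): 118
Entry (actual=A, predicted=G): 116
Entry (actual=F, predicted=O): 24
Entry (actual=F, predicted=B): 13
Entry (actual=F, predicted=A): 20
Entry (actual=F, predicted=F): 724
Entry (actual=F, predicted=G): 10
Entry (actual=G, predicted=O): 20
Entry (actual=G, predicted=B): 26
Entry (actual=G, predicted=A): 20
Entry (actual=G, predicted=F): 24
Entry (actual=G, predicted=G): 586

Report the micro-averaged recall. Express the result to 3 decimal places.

0.680

Micro-averaging pools counts across classes: ΣTP=2020, ΣFP=952, ΣFN=952.
Micro-recall = TP/(TP+FN) on pooled counts = 0.680 (equals overall accuracy in single-label multiclass).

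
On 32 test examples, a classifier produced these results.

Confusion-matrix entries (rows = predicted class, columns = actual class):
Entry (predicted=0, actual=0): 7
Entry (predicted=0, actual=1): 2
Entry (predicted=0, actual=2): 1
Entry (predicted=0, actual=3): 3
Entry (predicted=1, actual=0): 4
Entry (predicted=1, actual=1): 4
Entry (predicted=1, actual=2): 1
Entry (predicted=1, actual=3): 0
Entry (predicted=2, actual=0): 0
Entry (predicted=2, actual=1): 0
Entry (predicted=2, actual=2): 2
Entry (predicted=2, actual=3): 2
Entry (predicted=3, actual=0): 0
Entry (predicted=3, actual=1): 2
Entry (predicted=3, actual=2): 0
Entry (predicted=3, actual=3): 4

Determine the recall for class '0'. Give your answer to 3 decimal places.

Treat '0' as positive and all other classes as negative.
recall = TP/(TP+FN).
0: TP=7, FN=4+0+0=4 → 7/11 = 0.6364

0.636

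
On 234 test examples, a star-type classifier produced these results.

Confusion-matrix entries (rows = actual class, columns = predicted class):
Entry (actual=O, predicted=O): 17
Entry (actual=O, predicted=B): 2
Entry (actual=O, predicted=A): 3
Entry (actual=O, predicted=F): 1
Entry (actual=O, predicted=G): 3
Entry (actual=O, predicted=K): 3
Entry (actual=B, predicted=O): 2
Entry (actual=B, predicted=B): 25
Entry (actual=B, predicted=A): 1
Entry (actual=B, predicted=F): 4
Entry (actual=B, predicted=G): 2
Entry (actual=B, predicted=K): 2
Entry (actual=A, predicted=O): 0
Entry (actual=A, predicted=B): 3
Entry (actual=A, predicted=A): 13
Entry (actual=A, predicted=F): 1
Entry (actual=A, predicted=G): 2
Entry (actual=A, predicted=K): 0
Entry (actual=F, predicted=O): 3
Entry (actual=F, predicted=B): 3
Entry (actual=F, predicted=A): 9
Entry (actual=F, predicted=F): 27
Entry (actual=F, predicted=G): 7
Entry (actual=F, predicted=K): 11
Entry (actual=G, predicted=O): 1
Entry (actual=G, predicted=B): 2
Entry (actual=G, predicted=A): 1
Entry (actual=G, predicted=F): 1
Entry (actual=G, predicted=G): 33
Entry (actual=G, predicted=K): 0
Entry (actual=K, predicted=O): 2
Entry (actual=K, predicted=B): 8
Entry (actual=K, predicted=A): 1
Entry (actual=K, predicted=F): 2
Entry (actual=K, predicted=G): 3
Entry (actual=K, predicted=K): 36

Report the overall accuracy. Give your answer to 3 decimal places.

0.645

Accuracy = trace / total = (17+25+13+27+33+36=151) / 234 = 151/234 = 0.645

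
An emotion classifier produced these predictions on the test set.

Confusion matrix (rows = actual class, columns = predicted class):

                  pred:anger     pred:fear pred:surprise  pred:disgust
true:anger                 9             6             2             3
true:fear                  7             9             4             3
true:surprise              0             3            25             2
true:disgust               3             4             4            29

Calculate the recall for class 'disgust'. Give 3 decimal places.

Treat 'disgust' as positive and all other classes as negative.
recall = TP/(TP+FN).
disgust: TP=29, FN=3+4+4=11 → 29/40 = 0.7250

0.725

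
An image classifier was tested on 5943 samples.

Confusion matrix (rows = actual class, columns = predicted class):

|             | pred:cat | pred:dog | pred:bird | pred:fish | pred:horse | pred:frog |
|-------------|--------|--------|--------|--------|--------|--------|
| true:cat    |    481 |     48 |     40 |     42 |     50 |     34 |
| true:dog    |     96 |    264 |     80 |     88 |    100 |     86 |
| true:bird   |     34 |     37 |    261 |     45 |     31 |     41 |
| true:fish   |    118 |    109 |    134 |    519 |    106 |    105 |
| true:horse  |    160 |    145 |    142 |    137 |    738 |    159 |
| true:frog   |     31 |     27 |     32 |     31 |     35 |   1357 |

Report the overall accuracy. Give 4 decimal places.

0.6091

Accuracy = trace / total = (481+264+261+519+738+1357=3620) / 5943 = 3620/5943 = 0.6091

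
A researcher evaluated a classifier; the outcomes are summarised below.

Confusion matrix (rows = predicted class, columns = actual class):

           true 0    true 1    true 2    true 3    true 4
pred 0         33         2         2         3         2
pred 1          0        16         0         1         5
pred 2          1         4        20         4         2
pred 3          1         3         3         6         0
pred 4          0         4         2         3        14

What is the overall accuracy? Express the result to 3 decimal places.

0.679

Accuracy = trace / total = (33+16+20+6+14=89) / 131 = 89/131 = 0.679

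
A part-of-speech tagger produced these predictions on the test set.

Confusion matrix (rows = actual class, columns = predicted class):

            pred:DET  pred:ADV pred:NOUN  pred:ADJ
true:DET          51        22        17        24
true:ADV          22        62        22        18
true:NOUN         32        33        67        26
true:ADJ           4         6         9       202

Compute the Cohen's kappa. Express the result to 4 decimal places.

Observed agreement pₒ = trace/N = 382/617 = 0.61912
Expected agreement pₑ = Σ (rowᵢ·colᵢ)/N² = (114·109 + 124·123 + 158·115 + 221·270)/617² = 0.27718
κ = (pₒ − pₑ)/(1 − pₑ) = (0.61912 − 0.27718)/(1 − 0.27718) = 0.4731

0.4731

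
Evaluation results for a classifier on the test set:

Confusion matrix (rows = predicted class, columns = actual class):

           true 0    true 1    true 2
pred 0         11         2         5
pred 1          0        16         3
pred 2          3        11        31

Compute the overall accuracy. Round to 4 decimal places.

0.7073

Accuracy = trace / total = (11+16+31=58) / 82 = 58/82 = 0.7073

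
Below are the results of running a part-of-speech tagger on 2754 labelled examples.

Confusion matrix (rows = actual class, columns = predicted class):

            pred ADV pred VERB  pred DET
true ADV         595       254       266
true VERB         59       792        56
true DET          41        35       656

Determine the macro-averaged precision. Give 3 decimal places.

0.753

Per-class precision (TP/(TP+FP)):
  ADV: TP=595, FP=59+41=100 → 595/695 = 0.8561
  VERB: TP=792, FP=254+35=289 → 792/1081 = 0.7327
  DET: TP=656, FP=266+56=322 → 656/978 = 0.6708
Macro-precision = mean = (0.8561 + 0.7327 + 0.6708) / 3 = 0.753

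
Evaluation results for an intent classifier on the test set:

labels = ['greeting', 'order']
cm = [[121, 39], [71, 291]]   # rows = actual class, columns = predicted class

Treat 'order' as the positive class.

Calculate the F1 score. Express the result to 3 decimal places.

Precision = TP/(TP+FP) = 291/330 = 0.8818
Recall = TP/(TP+FN) = 291/362 = 0.8039
F1 = 2·TP/(2·TP+FP+FN) = 582/692 = 0.841

0.841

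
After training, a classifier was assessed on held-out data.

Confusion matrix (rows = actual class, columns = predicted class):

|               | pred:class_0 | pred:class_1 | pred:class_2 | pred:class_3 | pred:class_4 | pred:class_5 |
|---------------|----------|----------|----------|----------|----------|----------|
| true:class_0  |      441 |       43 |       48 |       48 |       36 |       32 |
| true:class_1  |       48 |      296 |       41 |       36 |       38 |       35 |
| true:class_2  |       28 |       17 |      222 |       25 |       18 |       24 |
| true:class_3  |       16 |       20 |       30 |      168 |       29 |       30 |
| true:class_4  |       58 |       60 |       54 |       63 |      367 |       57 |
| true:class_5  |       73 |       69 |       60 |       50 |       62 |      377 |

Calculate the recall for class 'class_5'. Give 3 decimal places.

0.546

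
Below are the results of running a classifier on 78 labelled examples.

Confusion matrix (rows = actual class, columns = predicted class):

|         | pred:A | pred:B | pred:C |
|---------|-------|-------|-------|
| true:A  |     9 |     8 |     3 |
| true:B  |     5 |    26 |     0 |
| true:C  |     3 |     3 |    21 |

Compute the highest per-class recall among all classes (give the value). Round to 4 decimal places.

0.8387

Per-class recall (TP/(TP+FN)):
  A: TP=9, FN=8+3=11 → 9/20 = 0.45000
  B: TP=26, FN=5+0=5 → 26/31 = 0.83871
  C: TP=21, FN=3+3=6 → 21/27 = 0.77778
Highest is class 'B' with recall = 0.8387.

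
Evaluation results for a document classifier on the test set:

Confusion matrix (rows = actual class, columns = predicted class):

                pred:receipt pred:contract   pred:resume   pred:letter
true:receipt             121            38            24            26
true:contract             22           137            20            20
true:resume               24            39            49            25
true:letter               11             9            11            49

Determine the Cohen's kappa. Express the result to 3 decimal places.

Observed agreement pₒ = trace/N = 356/625 = 0.5696
Expected agreement pₑ = Σ (rowᵢ·colᵢ)/N² = (209·178 + 199·223 + 137·104 + 80·120)/625² = 0.2699
κ = (pₒ − pₑ)/(1 − pₑ) = (0.5696 − 0.2699)/(1 − 0.2699) = 0.410

0.410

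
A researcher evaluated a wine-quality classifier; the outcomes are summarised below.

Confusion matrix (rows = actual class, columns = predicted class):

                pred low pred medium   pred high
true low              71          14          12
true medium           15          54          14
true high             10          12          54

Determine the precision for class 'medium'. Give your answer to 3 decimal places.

Take TP from the diagonal, FP from the rest of the 'medium' prediction marginal, FN from the rest of the 'medium' actual marginal.
precision = TP/(TP+FP).
medium: TP=54, FP=14+12=26 → 54/80 = 0.6750

0.675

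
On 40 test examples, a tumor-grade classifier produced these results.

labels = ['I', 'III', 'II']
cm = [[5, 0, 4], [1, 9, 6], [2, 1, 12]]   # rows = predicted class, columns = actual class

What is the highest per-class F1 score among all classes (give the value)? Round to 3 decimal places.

Per-class F1 score (2·TP/(2·TP+FP+FN)):
  I: TP=5, FP=0+4=4, FN=1+2=3 → 10/17 = 0.5882
  III: TP=9, FP=1+6=7, FN=0+1=1 → 18/26 = 0.6923
  II: TP=12, FP=2+1=3, FN=4+6=10 → 24/37 = 0.6486
Highest is class 'III' with F1 score = 0.692.

0.692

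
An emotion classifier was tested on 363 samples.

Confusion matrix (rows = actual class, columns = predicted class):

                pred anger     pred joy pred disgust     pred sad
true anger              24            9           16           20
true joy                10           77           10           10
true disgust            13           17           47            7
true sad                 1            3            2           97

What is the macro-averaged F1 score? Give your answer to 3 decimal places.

Per-class F1 score (2·TP/(2·TP+FP+FN)):
  anger: TP=24, FP=10+13+1=24, FN=9+16+20=45 → 48/117 = 0.4103
  joy: TP=77, FP=9+17+3=29, FN=10+10+10=30 → 154/213 = 0.7230
  disgust: TP=47, FP=16+10+2=28, FN=13+17+7=37 → 94/159 = 0.5912
  sad: TP=97, FP=20+10+7=37, FN=1+3+2=6 → 194/237 = 0.8186
Macro-F1 score = mean = (0.4103 + 0.7230 + 0.5912 + 0.8186) / 4 = 0.636

0.636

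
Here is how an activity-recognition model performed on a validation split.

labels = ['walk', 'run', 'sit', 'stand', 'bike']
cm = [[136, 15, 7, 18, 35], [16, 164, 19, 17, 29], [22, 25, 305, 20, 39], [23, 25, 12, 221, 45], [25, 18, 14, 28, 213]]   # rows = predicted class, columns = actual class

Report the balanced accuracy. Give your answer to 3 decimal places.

0.690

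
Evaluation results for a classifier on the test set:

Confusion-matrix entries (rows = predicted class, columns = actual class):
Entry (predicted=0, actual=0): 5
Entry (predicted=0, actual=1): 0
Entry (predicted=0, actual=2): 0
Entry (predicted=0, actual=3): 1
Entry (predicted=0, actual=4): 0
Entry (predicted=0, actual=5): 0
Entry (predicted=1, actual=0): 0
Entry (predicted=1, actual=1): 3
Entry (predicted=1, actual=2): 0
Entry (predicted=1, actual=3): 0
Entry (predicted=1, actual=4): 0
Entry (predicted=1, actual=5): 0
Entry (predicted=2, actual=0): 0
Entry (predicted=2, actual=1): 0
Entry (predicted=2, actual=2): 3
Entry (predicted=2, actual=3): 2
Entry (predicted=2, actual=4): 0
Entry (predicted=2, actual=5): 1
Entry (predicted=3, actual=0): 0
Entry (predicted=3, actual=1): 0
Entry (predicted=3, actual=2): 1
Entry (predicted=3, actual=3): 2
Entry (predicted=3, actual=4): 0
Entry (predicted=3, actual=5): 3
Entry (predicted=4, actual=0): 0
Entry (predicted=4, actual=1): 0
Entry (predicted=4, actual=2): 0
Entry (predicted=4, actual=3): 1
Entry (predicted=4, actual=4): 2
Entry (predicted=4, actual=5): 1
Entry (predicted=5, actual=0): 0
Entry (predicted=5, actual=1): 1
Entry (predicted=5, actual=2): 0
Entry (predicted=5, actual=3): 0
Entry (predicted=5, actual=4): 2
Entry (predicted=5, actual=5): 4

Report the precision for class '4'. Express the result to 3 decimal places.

One-vs-rest for '4': TP = diagonal; FP = other classes predicted '4'; FN = '4' predicted as other.
precision = TP/(TP+FP).
4: TP=2, FP=0+0+0+1+1=2 → 2/4 = 0.5000

0.500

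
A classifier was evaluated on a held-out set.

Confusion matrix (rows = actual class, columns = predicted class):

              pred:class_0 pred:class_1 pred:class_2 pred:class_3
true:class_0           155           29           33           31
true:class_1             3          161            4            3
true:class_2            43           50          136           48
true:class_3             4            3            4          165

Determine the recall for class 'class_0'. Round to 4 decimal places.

Treat 'class_0' as positive and all other classes as negative.
recall = TP/(TP+FN).
class_0: TP=155, FN=29+33+31=93 → 155/248 = 0.62500

0.6250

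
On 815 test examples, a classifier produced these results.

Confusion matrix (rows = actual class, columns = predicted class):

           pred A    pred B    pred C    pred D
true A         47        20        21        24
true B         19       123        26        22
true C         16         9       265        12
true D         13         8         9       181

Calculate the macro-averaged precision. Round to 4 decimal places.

0.7116

Per-class precision (TP/(TP+FP)):
  A: TP=47, FP=19+16+13=48 → 47/95 = 0.49474
  B: TP=123, FP=20+9+8=37 → 123/160 = 0.76875
  C: TP=265, FP=21+26+9=56 → 265/321 = 0.82555
  D: TP=181, FP=24+22+12=58 → 181/239 = 0.75732
Macro-precision = mean = (0.49474 + 0.76875 + 0.82555 + 0.75732) / 4 = 0.7116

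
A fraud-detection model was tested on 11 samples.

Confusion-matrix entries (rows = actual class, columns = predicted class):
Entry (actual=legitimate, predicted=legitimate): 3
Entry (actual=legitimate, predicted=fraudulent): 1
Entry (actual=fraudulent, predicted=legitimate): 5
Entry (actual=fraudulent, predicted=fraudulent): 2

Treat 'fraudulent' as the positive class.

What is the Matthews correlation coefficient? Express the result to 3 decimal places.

MCC = (TP·TN − FP·FN) / √((TP+FP)(TP+FN)(TN+FP)(TN+FN))
Numerator = 2·3 − 1·5 = 1
Denominator = √(3·7·4·8) = √672 = 25.9230
MCC = 1 / 25.9230 = 0.039

0.039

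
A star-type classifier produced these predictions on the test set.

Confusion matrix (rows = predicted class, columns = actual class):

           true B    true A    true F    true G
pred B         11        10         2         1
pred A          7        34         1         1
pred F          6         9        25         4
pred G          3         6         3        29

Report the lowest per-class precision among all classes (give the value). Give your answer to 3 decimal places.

0.458

Per-class precision (TP/(TP+FP)):
  B: TP=11, FP=10+2+1=13 → 11/24 = 0.4583
  A: TP=34, FP=7+1+1=9 → 34/43 = 0.7907
  F: TP=25, FP=6+9+4=19 → 25/44 = 0.5682
  G: TP=29, FP=3+6+3=12 → 29/41 = 0.7073
Lowest is class 'B' with precision = 0.458.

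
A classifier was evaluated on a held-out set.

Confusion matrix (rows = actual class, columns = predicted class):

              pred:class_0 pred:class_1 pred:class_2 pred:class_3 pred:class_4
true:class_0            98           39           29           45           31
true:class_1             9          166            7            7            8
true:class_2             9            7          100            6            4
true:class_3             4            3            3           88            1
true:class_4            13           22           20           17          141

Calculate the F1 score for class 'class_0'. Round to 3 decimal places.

0.523

Take TP from the diagonal, FP from the rest of the 'class_0' prediction marginal, FN from the rest of the 'class_0' actual marginal.
F1 score = 2·TP/(2·TP+FP+FN).
class_0: TP=98, FP=9+9+4+13=35, FN=39+29+45+31=144 → 196/375 = 0.5227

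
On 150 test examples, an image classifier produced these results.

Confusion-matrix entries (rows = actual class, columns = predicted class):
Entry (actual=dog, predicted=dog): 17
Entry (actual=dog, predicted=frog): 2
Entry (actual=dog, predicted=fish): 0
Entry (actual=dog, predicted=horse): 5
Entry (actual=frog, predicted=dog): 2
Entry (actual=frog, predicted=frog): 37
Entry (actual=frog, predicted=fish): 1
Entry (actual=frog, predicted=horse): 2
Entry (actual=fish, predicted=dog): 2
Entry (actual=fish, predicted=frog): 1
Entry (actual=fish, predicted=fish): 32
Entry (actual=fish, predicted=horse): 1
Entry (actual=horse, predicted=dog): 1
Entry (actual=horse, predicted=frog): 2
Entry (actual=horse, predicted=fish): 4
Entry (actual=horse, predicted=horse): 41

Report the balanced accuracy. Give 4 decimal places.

0.8331

Balanced accuracy = mean of per-class recall.
  dog: recall = 17/24 = 0.70833
  frog: recall = 37/42 = 0.88095
  fish: recall = 32/36 = 0.88889
  horse: recall = 41/48 = 0.85417
Mean = (0.70833 + 0.88095 + 0.88889 + 0.85417) / 4 = 0.8331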